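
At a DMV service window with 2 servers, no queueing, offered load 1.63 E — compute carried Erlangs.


B(2,1.63) = 0.335599 (Erlang-B)
Carried load = a(1 − B) = 1.63·(1 − 0.335599) = 1.63·0.664401 = 1.0830 E

Final: 1.0830 Erlangs


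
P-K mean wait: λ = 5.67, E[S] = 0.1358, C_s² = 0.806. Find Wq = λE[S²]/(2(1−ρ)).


ρ = λ·E[S] = 5.67·0.1358 = 0.7700
E[S²] = E[S]²(1+C_s²) = 0.1358²·(1+0.806) = 0.033306
Wq = λ·E[S²]/(2(1−ρ)) = 5.67·0.033306/(2·0.2300) = 0.41050 hr

Final: 0.41050 hr


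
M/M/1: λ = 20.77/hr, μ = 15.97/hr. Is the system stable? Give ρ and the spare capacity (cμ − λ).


Total capacity cμ = 1·15.97 = 15.97/hr
ρ = λ/(cμ) = 20.77/15.97 = 1.3006
Stable ⇔ ρ < 1: NO
Spare capacity = cμ − λ = 15.97 − 20.77 = -4.80/hr

Final: ρ = 1.3006; unstable; margin = -4.80/hr


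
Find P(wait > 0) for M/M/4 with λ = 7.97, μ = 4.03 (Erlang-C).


a = λ/μ = 1.9777; ρ = a/4 = 0.4944
P₀ = 0.133634 (from M/M/c formula)
C(c,a) = [a^c/(c!(1−ρ))]·P₀ = [15.29724/(24·0.5056)]·0.133634
= 1.26069·0.133634 = 0.168472

Final: 0.168472


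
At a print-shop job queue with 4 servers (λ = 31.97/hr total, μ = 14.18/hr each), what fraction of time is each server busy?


ρ = λ/(cμ) = 31.97/(4·14.18) = 31.97/56.72 = 0.5636

Final: 0.5636


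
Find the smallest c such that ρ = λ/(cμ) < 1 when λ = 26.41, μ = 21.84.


Stability requires cμ > λ ⇔ c > λ/μ.
λ/μ = 26.41/21.84 = 1.2092
Minimum integer c = ⌊1.2092⌋ + 1 = 2
Check: 2·21.84 = 43.68 > 26.41, while 1·21.84 = 21.84 ≤ 26.41

Final: 2 servers


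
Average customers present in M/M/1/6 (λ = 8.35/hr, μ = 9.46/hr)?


ρ = 8.35/9.46 = 0.8827
L = ρ[1 − (K+1)ρ^K + Kρ^(K+1)] / [(1−ρ)(1−ρ^(K+1))]
Numerator: 0.8827·(1 − 7·0.472903 + 6·0.417414) = 0.171383
Denominator: (0.1173)·(0.582586) = 0.068358
L = 0.171383/0.068358 = 2.5071

Final: 2.5071


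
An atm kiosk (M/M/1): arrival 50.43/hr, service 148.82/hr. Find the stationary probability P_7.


ρ = 50.43/148.82 = 0.3389
P_n = (1−ρ)·ρ^n = (1 − 0.3389)·0.3389^7 = 0.6611·0.0005131 = 0.0003392

Final: 0.0003392


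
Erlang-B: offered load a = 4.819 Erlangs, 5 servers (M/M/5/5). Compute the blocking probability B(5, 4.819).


B(c,a) = (a^c/c!) / Σ_{k=0}^{c} a^k/k!
a^5/5! = 21.657254
Σ terms (k=0..5): 1.00000 + 4.81900 + 11.61138 + 18.65175 + 22.47069 + 21.65725 = 80.210075
B = 21.657254/80.210075 = 0.270007

Final: 0.270007


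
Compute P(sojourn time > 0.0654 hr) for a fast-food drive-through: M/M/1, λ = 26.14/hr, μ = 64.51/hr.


W ~ Exponential(μ−λ) for M/M/1.
μ − λ = 64.51 − 26.14 = 38.3700
P(W > t) = e^{−(μ−λ)t} = e^{−2.5094} = 0.081317

Final: 0.081317


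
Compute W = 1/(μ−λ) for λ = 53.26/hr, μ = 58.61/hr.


W = 1/(μ−λ) = 1/(58.61 − 53.26) = 1/5.35 = 0.1869 hr

Final: 0.1869 hr


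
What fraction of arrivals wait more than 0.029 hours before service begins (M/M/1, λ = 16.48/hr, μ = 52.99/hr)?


ρ = 16.48/52.99 = 0.3110
P(Wq > t) = ρ·e^{−(μ−λ)t} = 0.3110·e^{−1.0588}
= 0.3110·0.346875 = 0.107879

Final: 0.107879


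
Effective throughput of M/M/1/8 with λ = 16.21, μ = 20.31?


ρ = 0.7981; P_K = (1−ρ)ρ^8/(1−ρ^9) = 0.038269
λ_eff = λ(1 − P_K) = 16.21·(1 − 0.038269) = 16.21·0.961731 = 15.5897 /hr

Final: 15.5897 /hr


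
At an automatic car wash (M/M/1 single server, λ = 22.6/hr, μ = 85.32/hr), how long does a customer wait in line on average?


ρ = 22.6/85.32 = 0.2649
Wq = ρ/(μ−λ) = 0.2649/(85.32 − 22.6) = 0.2649/62.72 = 0.004223 hr

Final: 0.004223 hr


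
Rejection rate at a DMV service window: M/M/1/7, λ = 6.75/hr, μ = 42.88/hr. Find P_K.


ρ = λ/μ = 6.75/42.88 = 0.1574
P_K = (1−ρ)ρ^K/(1−ρ^(K+1)) = (0.8426·0.000002395)/(1 − 0.0000003770)
= 0.000002018/1.000000 = 0.000002018

Final: 0.000002018


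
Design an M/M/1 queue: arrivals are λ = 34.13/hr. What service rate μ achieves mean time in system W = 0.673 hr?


W = 1/(μ−λ) ⇒ μ − λ = 1/W = 1/0.673 = 1.4859
μ = λ + 1/W = 34.13 + 1.4859 = 35.6159 per hr

Final: 35.6159 /hr


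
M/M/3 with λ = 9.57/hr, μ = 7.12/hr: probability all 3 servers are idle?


a = λ/μ = 9.57/7.12 = 1.3441; ρ = a/c = 0.4480
Σ_{k=0}^{2} a^k/k! (terms k=0..2) = 1.00000 + 1.34410 + 0.90330 = 3.24741
Tail: a^3/(3!(1−ρ)) = 2.42826/(6·0.5520) = 0.73322
P₀ = 1/(3.24741 + 0.73322) = 1/3.98062 = 0.251217

Final: 0.251217


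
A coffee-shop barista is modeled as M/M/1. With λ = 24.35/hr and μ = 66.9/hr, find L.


ρ = λ/μ = 24.35/66.9 = 0.3640
L = ρ/(1−ρ) = 0.3640/(1 − 0.3640) = 0.3640/0.6360 = 0.5723

Final: 0.5723


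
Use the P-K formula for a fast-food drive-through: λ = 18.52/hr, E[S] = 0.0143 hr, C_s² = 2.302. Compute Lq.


ρ = λ·E[S] = 18.52·0.0143 = 0.2648
Lq = ρ²(1+C_s²)/(2(1−ρ)) = 0.07014·(1+2.302)/(2·0.7352)
= 0.07014·3.3020/1.4703 = 0.15751

Final: 0.15751


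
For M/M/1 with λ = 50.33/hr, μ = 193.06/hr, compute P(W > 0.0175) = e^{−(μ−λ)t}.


W ~ Exponential(μ−λ) for M/M/1.
μ − λ = 193.06 − 50.33 = 142.7300
P(W > t) = e^{−(μ−λ)t} = e^{−2.4978} = 0.082268

Final: 0.082268


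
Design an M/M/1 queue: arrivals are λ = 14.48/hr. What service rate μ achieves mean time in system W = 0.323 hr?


W = 1/(μ−λ) ⇒ μ − λ = 1/W = 1/0.323 = 3.0960
μ = λ + 1/W = 14.48 + 3.0960 = 17.5760 per hr

Final: 17.5760 /hr


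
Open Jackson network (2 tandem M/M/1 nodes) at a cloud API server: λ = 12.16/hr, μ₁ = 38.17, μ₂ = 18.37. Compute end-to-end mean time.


Each node sees arrival rate λ = 12.16/hr (tandem ⇒ throughput preserved).
W₁ = 1/(μ₁−λ) = 1/(38.17−12.16) = 0.03845 hr
W₂ = 1/(μ₂−λ) = 1/(18.37−12.16) = 0.16103 hr
W_total = W₁ + W₂ = 0.03845 + 0.16103 = 0.19948 hr

Final: 0.19948 hr


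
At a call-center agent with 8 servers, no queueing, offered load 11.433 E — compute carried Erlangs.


B(8,11.433) = 0.400569 (Erlang-B)
Carried load = a(1 − B) = 11.433·(1 − 0.400569) = 11.433·0.599431 = 6.8533 E

Final: 6.8533 Erlangs


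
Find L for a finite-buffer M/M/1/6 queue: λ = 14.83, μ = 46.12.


ρ = 14.83/46.12 = 0.3216
L = ρ[1 − (K+1)ρ^K + Kρ^(K+1)] / [(1−ρ)(1−ρ^(K+1))]
Numerator: 0.3216·(1 − 7·0.001105 + 6·0.0003554) = 0.319750
Denominator: (0.6784)·(0.999645) = 0.678206
L = 0.319750/0.678206 = 0.4715

Final: 0.4715


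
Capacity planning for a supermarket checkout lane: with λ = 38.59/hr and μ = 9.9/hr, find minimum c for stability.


Stability requires cμ > λ ⇔ c > λ/μ.
λ/μ = 38.59/9.9 = 3.8980
Minimum integer c = ⌊3.8980⌋ + 1 = 4
Check: 4·9.9 = 39.60 > 38.59, while 3·9.9 = 29.70 ≤ 38.59

Final: 4 servers


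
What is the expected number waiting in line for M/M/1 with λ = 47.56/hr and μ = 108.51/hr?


ρ = 47.56/108.51 = 0.4383
Lq = ρ²/(1−ρ) = 0.1921/0.5617 = 0.3420

Final: 0.3420


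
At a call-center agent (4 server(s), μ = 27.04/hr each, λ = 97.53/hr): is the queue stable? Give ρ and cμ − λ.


Total capacity cμ = 4·27.04 = 108.16/hr
ρ = λ/(cμ) = 97.53/108.16 = 0.9017
Stable ⇔ ρ < 1: YES
Spare capacity = cμ − λ = 108.16 − 97.53 = 10.63/hr

Final: ρ = 0.9017; stable; margin = 10.63/hr


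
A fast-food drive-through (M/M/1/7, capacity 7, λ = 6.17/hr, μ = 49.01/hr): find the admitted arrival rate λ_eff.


ρ = 0.1259; P_K = (1−ρ)ρ^7/(1−ρ^8) = 0.0000004381
λ_eff = λ(1 − P_K) = 6.17·(1 − 0.0000004381) = 6.17·1.000000 = 6.1700 /hr

Final: 6.1700 /hr


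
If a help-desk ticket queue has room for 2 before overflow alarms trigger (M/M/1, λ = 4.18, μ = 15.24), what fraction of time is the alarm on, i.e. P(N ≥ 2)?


ρ = 4.18/15.24 = 0.2743
P(N ≥ n) = ρ^n = 0.2743^2 = 0.075229

Final: 0.075229


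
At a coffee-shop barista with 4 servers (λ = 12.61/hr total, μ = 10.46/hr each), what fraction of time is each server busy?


ρ = λ/(cμ) = 12.61/(4·10.46) = 12.61/41.84 = 0.3014

Final: 0.3014


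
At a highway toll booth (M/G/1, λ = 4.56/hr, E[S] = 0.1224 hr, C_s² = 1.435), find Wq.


ρ = λ·E[S] = 4.56·0.1224 = 0.5581
E[S²] = E[S]²(1+C_s²) = 0.1224²·(1+1.435) = 0.036481
Wq = λ·E[S²]/(2(1−ρ)) = 4.56·0.036481/(2·0.4419) = 0.18824 hr

Final: 0.18824 hr


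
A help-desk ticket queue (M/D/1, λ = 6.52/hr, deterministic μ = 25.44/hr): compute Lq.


ρ = 6.52/25.44 = 0.2563
M/D/1: Lq = ρ²/(2(1−ρ)) = 0.06568/(2·0.7437) = 0.04416

Final: 0.04416


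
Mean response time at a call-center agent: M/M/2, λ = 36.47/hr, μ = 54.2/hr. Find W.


a = 0.6729; ρ = 0.3364; P₀ = 0.496514
Lq = P₀·a^c·ρ/(c!(1−ρ)²) = 0.08589
Wq = Lq/λ = 0.08589/36.47 = 0.002355 hr
W = Wq + 1/μ = 0.002355 + 0.01845 = 0.02081 hr

Final: 0.02081 hr


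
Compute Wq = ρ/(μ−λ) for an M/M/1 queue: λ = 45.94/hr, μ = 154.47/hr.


ρ = 45.94/154.47 = 0.2974
Wq = ρ/(μ−λ) = 0.2974/(154.47 − 45.94) = 0.2974/108.53 = 0.002740 hr

Final: 0.002740 hr


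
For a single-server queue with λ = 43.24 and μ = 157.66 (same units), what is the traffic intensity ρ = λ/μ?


ρ = λ/μ = 43.24/157.66 = 0.2743

Final: 0.2743


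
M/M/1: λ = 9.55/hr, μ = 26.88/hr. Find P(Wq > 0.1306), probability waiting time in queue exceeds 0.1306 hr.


ρ = 9.55/26.88 = 0.3553
P(Wq > t) = ρ·e^{−(μ−λ)t} = 0.3553·e^{−2.2633}
= 0.3553·0.104007 = 0.036952

Final: 0.036952


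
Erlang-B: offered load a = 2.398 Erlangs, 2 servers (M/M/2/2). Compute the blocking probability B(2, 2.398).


B(c,a) = (a^c/c!) / Σ_{k=0}^{c} a^k/k!
a^2/2! = 2.875202
Σ terms (k=0..2): 1.00000 + 2.39800 + 2.87520 = 6.273202
B = 2.875202/6.273202 = 0.458331

Final: 0.458331


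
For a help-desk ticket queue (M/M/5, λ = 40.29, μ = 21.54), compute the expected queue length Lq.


a = λ/μ = 1.8705; ρ = a/5 = 0.3741
P₀ = 0.153248
Lq = P₀·a^c·ρ / (c!·(1−ρ)²) = 0.153248·22.89591·0.3741/(120·0.39176)
= 0.02792

Final: 0.02792


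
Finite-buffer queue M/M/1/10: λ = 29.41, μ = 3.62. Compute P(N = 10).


ρ = λ/μ = 29.41/3.62 = 8.1243
P_K = (1−ρ)ρ^K/(1−ρ^(K+1)) = (-7.1243·1252750370.160283)/(1 − 10177731598.456888)
= -8924981228.296604/-10177731597.456888 = 0.876913

Final: 0.876913


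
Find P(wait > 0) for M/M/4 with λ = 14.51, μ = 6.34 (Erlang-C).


a = λ/μ = 2.2886; ρ = a/4 = 0.5722
P₀ = 0.094541 (from M/M/c formula)
C(c,a) = [a^c/(c!(1−ρ))]·P₀ = [27.43548/(24·0.4278)]·0.094541
= 2.67190·0.094541 = 0.252604

Final: 0.252604


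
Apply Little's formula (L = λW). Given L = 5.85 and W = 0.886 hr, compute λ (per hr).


λ = L/W = 5.85/0.886 = 6.6027 /hr

Final: 6.6027 /hr


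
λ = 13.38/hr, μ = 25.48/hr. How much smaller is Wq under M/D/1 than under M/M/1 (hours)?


ρ = 13.38/25.48 = 0.5251
Wq(M/M/1) = ρ/(μ−λ) = 0.5251/12.10 = 0.04340 hr
Wq(M/D/1) = ρ/(2(μ−λ)) = 0.02170 hr
Savings = 0.04340 − 0.02170 = 0.02170 hr

Final: 0.02170 hr


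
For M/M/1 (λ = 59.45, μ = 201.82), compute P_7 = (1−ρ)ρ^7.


ρ = 59.45/201.82 = 0.2946
P_n = (1−ρ)·ρ^n = (1 − 0.2946)·0.2946^7 = 0.7054·0.0001924 = 0.0001358

Final: 0.0001358


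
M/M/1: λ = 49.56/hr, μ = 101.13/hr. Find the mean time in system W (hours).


W = 1/(μ−λ) = 1/(101.13 − 49.56) = 1/51.57 = 0.01939 hr

Final: 0.01939 hr


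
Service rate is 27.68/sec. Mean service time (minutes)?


Mean service time = 1/μ = 1/27.68 second = 0.03613 second
In minutes: 0.03613 × 0.0166667 = 0.0006021 min

Final: 0.0006021 min


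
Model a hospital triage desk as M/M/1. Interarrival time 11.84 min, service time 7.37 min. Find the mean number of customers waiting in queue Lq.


λ = 60/11.84 = 5.0676 /hr
μ = 60/7.37 = 8.1411 /hr
ρ = λ/μ = 5.0676/8.1411 = 0.6225
Lq = ρ²/(1−ρ) = 0.3875/0.3775 = 1.0263

Final: 1.0263


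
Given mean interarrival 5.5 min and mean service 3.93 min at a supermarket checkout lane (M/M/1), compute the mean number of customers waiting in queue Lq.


λ = 60/5.5 = 10.9091 /hr
μ = 60/3.93 = 15.2672 /hr
ρ = λ/μ = 10.9091/15.2672 = 0.7145
Lq = ρ²/(1−ρ) = 0.5106/0.2855 = 1.7886

Final: 1.7886


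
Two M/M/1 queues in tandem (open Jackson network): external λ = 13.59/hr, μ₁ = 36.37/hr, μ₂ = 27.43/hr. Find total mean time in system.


Each node sees arrival rate λ = 13.59/hr (tandem ⇒ throughput preserved).
W₁ = 1/(μ₁−λ) = 1/(36.37−13.59) = 0.04390 hr
W₂ = 1/(μ₂−λ) = 1/(27.43−13.59) = 0.07225 hr
W_total = W₁ + W₂ = 0.04390 + 0.07225 = 0.11615 hr

Final: 0.11615 hr


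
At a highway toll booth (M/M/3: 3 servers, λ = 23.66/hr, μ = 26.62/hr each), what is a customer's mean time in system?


a = 0.8888; ρ = 0.2963; P₀ = 0.408150
Lq = P₀·a^c·ρ/(c!(1−ρ)²) = 0.02857
Wq = Lq/λ = 0.02857/23.66 = 0.001208 hr
W = Wq + 1/μ = 0.001208 + 0.03757 = 0.03877 hr

Final: 0.03877 hr


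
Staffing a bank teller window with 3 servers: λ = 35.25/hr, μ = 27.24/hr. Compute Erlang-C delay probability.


a = λ/μ = 1.2941; ρ = a/3 = 0.4314
P₀ = 0.265501 (from M/M/c formula)
C(c,a) = [a^c/(c!(1−ρ))]·P₀ = [2.16699/(6·0.5686)]·0.265501
= 0.63513·0.265501 = 0.168627

Final: 0.168627


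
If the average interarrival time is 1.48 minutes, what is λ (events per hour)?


λ = 1/(interarrival time) in consistent units.
1 hour = 60 min, so λ = 60/1.48 = 40.5405 per hour

Final: 40.5405 /hr


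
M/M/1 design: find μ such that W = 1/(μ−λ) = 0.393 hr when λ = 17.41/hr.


W = 1/(μ−λ) ⇒ μ − λ = 1/W = 1/0.393 = 2.5445
μ = λ + 1/W = 17.41 + 2.5445 = 19.9545 per hr

Final: 19.9545 /hr


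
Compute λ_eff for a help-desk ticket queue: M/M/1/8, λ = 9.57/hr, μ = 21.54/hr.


ρ = 0.4443; P_K = (1−ρ)ρ^8/(1−ρ^9) = 0.0008443
λ_eff = λ(1 − P_K) = 9.57·(1 − 0.0008443) = 9.57·0.999156 = 9.5619 /hr

Final: 9.5619 /hr


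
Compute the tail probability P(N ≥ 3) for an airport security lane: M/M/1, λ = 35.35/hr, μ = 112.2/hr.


ρ = 35.35/112.2 = 0.3151
P(N ≥ n) = ρ^n = 0.3151^3 = 0.031274

Final: 0.031274


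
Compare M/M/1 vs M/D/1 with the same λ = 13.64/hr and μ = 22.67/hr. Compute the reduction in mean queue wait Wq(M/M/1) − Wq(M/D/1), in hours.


ρ = 13.64/22.67 = 0.6017
Wq(M/M/1) = ρ/(μ−λ) = 0.6017/9.03 = 0.06663 hr
Wq(M/D/1) = ρ/(2(μ−λ)) = 0.03332 hr
Savings = 0.06663 − 0.03332 = 0.03332 hr

Final: 0.03332 hr


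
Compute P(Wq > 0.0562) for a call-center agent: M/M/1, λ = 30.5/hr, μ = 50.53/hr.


ρ = 30.5/50.53 = 0.6036
P(Wq > t) = ρ·e^{−(μ−λ)t} = 0.6036·e^{−1.1257}
= 0.6036·0.324430 = 0.195826

Final: 0.195826


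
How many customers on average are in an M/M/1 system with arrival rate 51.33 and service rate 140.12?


ρ = λ/μ = 51.33/140.12 = 0.3663
L = ρ/(1−ρ) = 0.3663/(1 − 0.3663) = 0.3663/0.6337 = 0.5781

Final: 0.5781


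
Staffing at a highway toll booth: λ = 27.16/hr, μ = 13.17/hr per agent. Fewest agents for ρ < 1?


Stability requires cμ > λ ⇔ c > λ/μ.
λ/μ = 27.16/13.17 = 2.0623
Minimum integer c = ⌊2.0623⌋ + 1 = 3
Check: 3·13.17 = 39.51 > 27.16, while 2·13.17 = 26.34 ≤ 27.16

Final: 3 servers


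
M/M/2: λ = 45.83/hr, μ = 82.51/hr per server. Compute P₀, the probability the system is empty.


a = λ/μ = 45.83/82.51 = 0.5554; ρ = a/c = 0.2777
Σ_{k=0}^{1} a^k/k! (terms k=0..1) = 1.00000 + 0.55545 = 1.55545
Tail: a^2/(2!(1−ρ)) = 0.30852/(2·0.7223) = 0.21358
P₀ = 1/(1.55545 + 0.21358) = 1/1.76902 = 0.565283

Final: 0.565283


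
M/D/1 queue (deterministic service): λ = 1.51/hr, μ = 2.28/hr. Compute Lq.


ρ = 1.51/2.28 = 0.6623
M/D/1: Lq = ρ²/(2(1−ρ)) = 0.4386/(2·0.3377) = 0.64938

Final: 0.64938


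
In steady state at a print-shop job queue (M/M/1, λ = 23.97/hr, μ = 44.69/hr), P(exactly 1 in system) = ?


ρ = 23.97/44.69 = 0.5364
P_n = (1−ρ)·ρ^n = (1 − 0.5364)·0.5364^1 = 0.4636·0.536362 = 0.248678

Final: 0.248678


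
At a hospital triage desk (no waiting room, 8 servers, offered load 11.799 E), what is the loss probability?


B(c,a) = (a^c/c!) / Σ_{k=0}^{c} a^k/k!
a^8/8! = 9316.248957
Σ terms (k=0..8): 1.00000 + 11.79900 + 69.60820 + 273.76905 + 807.55026 + 1905.65711 + 3747.47471 + 6316.63630 + 9316.24896 = 22449.743585
B = 9316.248957/22449.743585 = 0.414982

Final: 0.414982


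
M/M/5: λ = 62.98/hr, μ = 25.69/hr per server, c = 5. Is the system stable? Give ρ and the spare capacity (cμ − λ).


Total capacity cμ = 5·25.69 = 128.45/hr
ρ = λ/(cμ) = 62.98/128.45 = 0.4903
Stable ⇔ ρ < 1: YES
Spare capacity = cμ − λ = 128.45 − 62.98 = 65.47/hr

Final: ρ = 0.4903; stable; margin = 65.47/hr


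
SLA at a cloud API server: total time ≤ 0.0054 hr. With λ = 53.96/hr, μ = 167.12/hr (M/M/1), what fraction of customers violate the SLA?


W ~ Exponential(μ−λ) for M/M/1.
μ − λ = 167.12 − 53.96 = 113.1600
P(W > t) = e^{−(μ−λ)t} = e^{−0.6111} = 0.542773

Final: 0.542773


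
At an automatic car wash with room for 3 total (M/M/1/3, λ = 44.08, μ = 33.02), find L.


ρ = 44.08/33.02 = 1.3349
L = ρ[1 − (K+1)ρ^K + Kρ^(K+1)] / [(1−ρ)(1−ρ^(K+1))]
Numerator: 1.3349·(1 − 4·2.378995 + 3·3.175836) = 1.350337
Denominator: (-0.3349)·(-2.175836) = 0.728793
L = 1.350337/0.728793 = 1.8528

Final: 1.8528


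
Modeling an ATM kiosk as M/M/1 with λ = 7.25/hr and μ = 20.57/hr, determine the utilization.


ρ = λ/μ = 7.25/20.57 = 0.3525

Final: 0.3525


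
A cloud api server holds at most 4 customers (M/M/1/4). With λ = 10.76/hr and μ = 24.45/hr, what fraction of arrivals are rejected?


ρ = λ/μ = 10.76/24.45 = 0.4401
P_K = (1−ρ)ρ^K/(1−ρ^(K+1)) = (0.5599·0.037509)/(1 − 0.016507)
= 0.021002/0.983493 = 0.021354

Final: 0.021354


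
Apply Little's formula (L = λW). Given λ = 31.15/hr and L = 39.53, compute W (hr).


W = L/λ = 39.53/31.15 = 1.2690 hr

Final: 1.2690 hr


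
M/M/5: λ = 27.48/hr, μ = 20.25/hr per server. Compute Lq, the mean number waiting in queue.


a = λ/μ = 1.3570; ρ = a/5 = 0.2714
P₀ = 0.257184
Lq = P₀·a^c·ρ / (c!·(1−ρ)²) = 0.257184·4.60213·0.2714/(120·0.53085)
= 0.005043

Final: 0.005043


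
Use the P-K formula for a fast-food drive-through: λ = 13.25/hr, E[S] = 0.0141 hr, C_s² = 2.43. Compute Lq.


ρ = λ·E[S] = 13.25·0.0141 = 0.1868
Lq = ρ²(1+C_s²)/(2(1−ρ)) = 0.03490·(1+2.43)/(2·0.8132)
= 0.03490·3.4300/1.6263 = 0.07361

Final: 0.07361


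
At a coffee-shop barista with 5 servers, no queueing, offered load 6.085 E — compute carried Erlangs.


B(5,6.085) = 0.366294 (Erlang-B)
Carried load = a(1 − B) = 6.085·(1 − 0.366294) = 6.085·0.633706 = 3.8561 E

Final: 3.8561 Erlangs


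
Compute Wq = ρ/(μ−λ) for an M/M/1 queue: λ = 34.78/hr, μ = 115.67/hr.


ρ = 34.78/115.67 = 0.3007
Wq = ρ/(μ−λ) = 0.3007/(115.67 − 34.78) = 0.3007/80.89 = 0.003717 hr

Final: 0.003717 hr


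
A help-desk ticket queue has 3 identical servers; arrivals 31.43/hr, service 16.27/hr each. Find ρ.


ρ = λ/(cμ) = 31.43/(3·16.27) = 31.43/48.81 = 0.6439

Final: 0.6439


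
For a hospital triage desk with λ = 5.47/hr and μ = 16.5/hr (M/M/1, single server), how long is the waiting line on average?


ρ = 5.47/16.5 = 0.3315
Lq = ρ²/(1−ρ) = 0.1099/0.6685 = 0.1644

Final: 0.1644


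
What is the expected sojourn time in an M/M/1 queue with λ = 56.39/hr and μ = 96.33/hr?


W = 1/(μ−λ) = 1/(96.33 − 56.39) = 1/39.94 = 0.02504 hr

Final: 0.02504 hr


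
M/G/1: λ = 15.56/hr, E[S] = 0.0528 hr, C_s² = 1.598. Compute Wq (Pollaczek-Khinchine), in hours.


ρ = λ·E[S] = 15.56·0.0528 = 0.8216
E[S²] = E[S]²(1+C_s²) = 0.0528²·(1+1.598) = 0.007243
Wq = λ·E[S²]/(2(1−ρ)) = 15.56·0.007243/(2·0.1784) = 0.31580 hr

Final: 0.31580 hr


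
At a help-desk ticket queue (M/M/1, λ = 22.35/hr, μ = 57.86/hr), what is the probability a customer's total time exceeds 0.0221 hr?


W ~ Exponential(μ−λ) for M/M/1.
μ − λ = 57.86 − 22.35 = 35.5100
P(W > t) = e^{−(μ−λ)t} = e^{−0.7848} = 0.456224

Final: 0.456224


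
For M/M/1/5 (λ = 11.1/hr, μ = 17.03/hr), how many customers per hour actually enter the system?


ρ = 0.6518; P_K = (1−ρ)ρ^5/(1−ρ^6) = 0.044364
λ_eff = λ(1 − P_K) = 11.1·(1 − 0.044364) = 11.1·0.955636 = 10.6076 /hr

Final: 10.6076 /hr


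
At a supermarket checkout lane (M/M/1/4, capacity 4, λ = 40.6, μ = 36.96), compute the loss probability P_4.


ρ = λ/μ = 40.6/36.96 = 1.0985
P_K = (1−ρ)ρ^K/(1−ρ^(K+1)) = (-0.09848·1.456050)/(1 − 1.599449)
= -0.143399/-0.599449 = 0.239218

Final: 0.239218


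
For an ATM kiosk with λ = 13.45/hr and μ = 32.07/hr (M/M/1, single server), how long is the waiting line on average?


ρ = 13.45/32.07 = 0.4194
Lq = ρ²/(1−ρ) = 0.1759/0.5806 = 0.3029

Final: 0.3029


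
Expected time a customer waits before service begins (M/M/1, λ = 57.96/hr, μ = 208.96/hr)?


ρ = 57.96/208.96 = 0.2774
Wq = ρ/(μ−λ) = 0.2774/(208.96 − 57.96) = 0.2774/151.00 = 0.001837 hr

Final: 0.001837 hr


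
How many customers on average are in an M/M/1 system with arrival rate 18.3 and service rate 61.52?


ρ = λ/μ = 18.3/61.52 = 0.2975
L = ρ/(1−ρ) = 0.2975/(1 − 0.2975) = 0.2975/0.7025 = 0.4234

Final: 0.4234


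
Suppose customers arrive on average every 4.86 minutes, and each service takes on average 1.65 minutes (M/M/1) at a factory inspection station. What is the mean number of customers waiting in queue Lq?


λ = 60/4.86 = 12.3457 /hr
μ = 60/1.65 = 36.3636 /hr
ρ = λ/μ = 12.3457/36.3636 = 0.3395
Lq = ρ²/(1−ρ) = 0.1153/0.6605 = 0.1745

Final: 0.1745


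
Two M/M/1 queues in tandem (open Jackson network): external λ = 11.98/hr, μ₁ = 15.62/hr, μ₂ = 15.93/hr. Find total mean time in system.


Each node sees arrival rate λ = 11.98/hr (tandem ⇒ throughput preserved).
W₁ = 1/(μ₁−λ) = 1/(15.62−11.98) = 0.27473 hr
W₂ = 1/(μ₂−λ) = 1/(15.93−11.98) = 0.25316 hr
W_total = W₁ + W₂ = 0.27473 + 0.25316 = 0.52789 hr

Final: 0.52789 hr


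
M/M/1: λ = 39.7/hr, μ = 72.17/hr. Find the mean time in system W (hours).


W = 1/(μ−λ) = 1/(72.17 − 39.7) = 1/32.47 = 0.03080 hr

Final: 0.03080 hr


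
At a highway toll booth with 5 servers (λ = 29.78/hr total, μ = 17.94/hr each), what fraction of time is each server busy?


ρ = λ/(cμ) = 29.78/(5·17.94) = 29.78/89.70 = 0.3320

Final: 0.3320


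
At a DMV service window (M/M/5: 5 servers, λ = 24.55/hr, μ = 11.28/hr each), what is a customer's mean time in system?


a = 2.1764; ρ = 0.4353; P₀ = 0.112126
Lq = P₀·a^c·ρ/(c!(1−ρ)²) = 0.06228
Wq = Lq/λ = 0.06228/24.55 = 0.002537 hr
W = Wq + 1/μ = 0.002537 + 0.08865 = 0.09119 hr

Final: 0.09119 hr


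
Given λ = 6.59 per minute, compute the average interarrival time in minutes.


Mean interarrival time = 1/λ = 1/6.59 minute = 0.15175 minute
In minutes: 0.15175 × 1 = 0.1517 min

Final: 0.1517 min


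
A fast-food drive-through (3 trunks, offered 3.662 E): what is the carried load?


B(3,3.662) = 0.418616 (Erlang-B)
Carried load = a(1 − B) = 3.662·(1 − 0.418616) = 3.662·0.581384 = 2.1290 E

Final: 2.1290 Erlangs


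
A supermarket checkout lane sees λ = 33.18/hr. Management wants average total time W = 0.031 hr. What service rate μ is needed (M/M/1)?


W = 1/(μ−λ) ⇒ μ − λ = 1/W = 1/0.031 = 32.2581
μ = λ + 1/W = 33.18 + 32.2581 = 65.4381 per hr

Final: 65.4381 /hr


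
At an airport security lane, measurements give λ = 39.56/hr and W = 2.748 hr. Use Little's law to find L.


L = λW = 39.56·2.748 = 108.7109

Final: 108.7109


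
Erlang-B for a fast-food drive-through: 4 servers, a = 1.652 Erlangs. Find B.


B(c,a) = (a^c/c!) / Σ_{k=0}^{c} a^k/k!
a^4/4! = 0.310334
Σ terms (k=0..4): 1.00000 + 1.65200 + 1.36455 + 0.75141 + 0.31033 = 5.078299
B = 0.310334/5.078299 = 0.061110

Final: 0.061110


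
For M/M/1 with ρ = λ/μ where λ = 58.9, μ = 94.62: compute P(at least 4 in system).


ρ = 58.9/94.62 = 0.6225
P(N ≥ n) = ρ^n = 0.6225^4 = 0.150151

Final: 0.150151


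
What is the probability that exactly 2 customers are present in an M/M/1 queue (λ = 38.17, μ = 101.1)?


ρ = 38.17/101.1 = 0.3775
P_n = (1−ρ)·ρ^n = (1 − 0.3775)·0.3775^2 = 0.6225·0.142542 = 0.088726

Final: 0.088726


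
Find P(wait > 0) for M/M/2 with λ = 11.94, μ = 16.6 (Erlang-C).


a = λ/μ = 0.7193; ρ = a/2 = 0.3596
P₀ = 0.470979 (from M/M/c formula)
C(c,a) = [a^c/(c!(1−ρ))]·P₀ = [0.51736/(2·0.6404)]·0.470979
= 0.40396·0.470979 = 0.190256

Final: 0.190256


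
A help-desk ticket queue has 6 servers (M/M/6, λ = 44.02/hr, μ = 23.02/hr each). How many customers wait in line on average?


a = λ/μ = 1.9123; ρ = a/6 = 0.3187
P₀ = 0.147581
Lq = P₀·a^c·ρ / (c!·(1−ρ)²) = 0.147581·48.89543·0.3187/(720·0.46416)
= 0.006882

Final: 0.006882


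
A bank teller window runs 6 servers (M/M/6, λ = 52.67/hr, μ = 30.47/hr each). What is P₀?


a = λ/μ = 52.67/30.47 = 1.7286; ρ = a/c = 0.2881
Σ_{k=0}^{5} a^k/k! (terms k=0..5) = 1.00000 + 1.72859 + 1.49400 + 0.86084 + 0.37201 + 0.12861 = 5.58404
Tail: a^6/(6!(1−ρ)) = 26.67750/(720·0.7119) = 0.05205
P₀ = 1/(5.58404 + 0.05205) = 1/5.63609 = 0.177428

Final: 0.177428


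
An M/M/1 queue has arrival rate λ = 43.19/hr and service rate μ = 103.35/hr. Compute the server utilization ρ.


ρ = λ/μ = 43.19/103.35 = 0.4179

Final: 0.4179


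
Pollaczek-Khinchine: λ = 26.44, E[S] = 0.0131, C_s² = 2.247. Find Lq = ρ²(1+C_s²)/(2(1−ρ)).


ρ = λ·E[S] = 26.44·0.0131 = 0.3464
Lq = ρ²(1+C_s²)/(2(1−ρ)) = 0.1200·(1+2.247)/(2·0.6536)
= 0.1200·3.2470/1.3073 = 0.29798

Final: 0.29798


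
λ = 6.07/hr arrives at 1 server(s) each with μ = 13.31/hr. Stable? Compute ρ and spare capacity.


Total capacity cμ = 1·13.31 = 13.31/hr
ρ = λ/(cμ) = 6.07/13.31 = 0.4560
Stable ⇔ ρ < 1: YES
Spare capacity = cμ − λ = 13.31 − 6.07 = 7.24/hr

Final: ρ = 0.4560; stable; margin = 7.24/hr


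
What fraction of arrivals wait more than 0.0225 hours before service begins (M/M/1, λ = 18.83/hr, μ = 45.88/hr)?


ρ = 18.83/45.88 = 0.4104
P(Wq > t) = ρ·e^{−(μ−λ)t} = 0.4104·e^{−0.6086}
= 0.4104·0.544098 = 0.223308

Final: 0.223308


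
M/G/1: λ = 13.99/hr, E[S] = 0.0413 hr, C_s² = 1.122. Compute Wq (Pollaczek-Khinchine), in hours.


ρ = λ·E[S] = 13.99·0.0413 = 0.5778
E[S²] = E[S]²(1+C_s²) = 0.0413²·(1+1.122) = 0.003619
Wq = λ·E[S²]/(2(1−ρ)) = 13.99·0.003619/(2·0.4222) = 0.05997 hr

Final: 0.05997 hr


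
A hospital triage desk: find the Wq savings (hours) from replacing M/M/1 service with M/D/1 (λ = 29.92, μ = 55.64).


ρ = 29.92/55.64 = 0.5377
Wq(M/M/1) = ρ/(μ−λ) = 0.5377/25.72 = 0.02091 hr
Wq(M/D/1) = ρ/(2(μ−λ)) = 0.01045 hr
Savings = 0.02091 − 0.01045 = 0.01045 hr

Final: 0.01045 hr


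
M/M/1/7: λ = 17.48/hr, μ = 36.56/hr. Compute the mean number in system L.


ρ = 17.48/36.56 = 0.4781
L = ρ[1 − (K+1)ρ^K + Kρ^(K+1)] / [(1−ρ)(1−ρ^(K+1))]
Numerator: 0.4781·(1 − 8·0.005711 + 7·0.002731) = 0.465412
Denominator: (0.5219)·(0.997269) = 0.520457
L = 0.465412/0.520457 = 0.8942

Final: 0.8942


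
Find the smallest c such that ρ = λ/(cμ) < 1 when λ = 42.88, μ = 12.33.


Stability requires cμ > λ ⇔ c > λ/μ.
λ/μ = 42.88/12.33 = 3.4777
Minimum integer c = ⌊3.4777⌋ + 1 = 4
Check: 4·12.33 = 49.32 > 42.88, while 3·12.33 = 36.99 ≤ 42.88

Final: 4 servers


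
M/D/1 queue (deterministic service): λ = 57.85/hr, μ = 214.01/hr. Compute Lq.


ρ = 57.85/214.01 = 0.2703
M/D/1: Lq = ρ²/(2(1−ρ)) = 0.07307/(2·0.7297) = 0.05007

Final: 0.05007


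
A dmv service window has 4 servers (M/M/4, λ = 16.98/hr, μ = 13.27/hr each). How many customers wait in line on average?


a = λ/μ = 1.2796; ρ = a/4 = 0.3199
P₀ = 0.276881
Lq = P₀·a^c·ρ / (c!·(1−ρ)²) = 0.276881·2.68082·0.3199/(24·0.46254)
= 0.02139

Final: 0.02139


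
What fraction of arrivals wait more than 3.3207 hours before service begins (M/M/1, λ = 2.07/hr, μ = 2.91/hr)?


ρ = 2.07/2.91 = 0.7113
P(Wq > t) = ρ·e^{−(μ−λ)t} = 0.7113·e^{−2.7894}
= 0.7113·0.061459 = 0.043718

Final: 0.043718


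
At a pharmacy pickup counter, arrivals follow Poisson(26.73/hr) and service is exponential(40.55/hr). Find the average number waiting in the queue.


ρ = 26.73/40.55 = 0.6592
Lq = ρ²/(1−ρ) = 0.4345/0.3408 = 1.2750

Final: 1.2750


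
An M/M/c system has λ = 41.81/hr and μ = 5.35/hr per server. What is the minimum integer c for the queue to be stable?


Stability requires cμ > λ ⇔ c > λ/μ.
λ/μ = 41.81/5.35 = 7.8150
Minimum integer c = ⌊7.8150⌋ + 1 = 8
Check: 8·5.35 = 42.80 > 41.81, while 7·5.35 = 37.45 ≤ 41.81

Final: 8 servers


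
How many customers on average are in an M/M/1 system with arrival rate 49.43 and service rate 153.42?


ρ = λ/μ = 49.43/153.42 = 0.3222
L = ρ/(1−ρ) = 0.3222/(1 − 0.3222) = 0.3222/0.6778 = 0.4753

Final: 0.4753


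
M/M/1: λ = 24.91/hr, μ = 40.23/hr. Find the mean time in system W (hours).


W = 1/(μ−λ) = 1/(40.23 − 24.91) = 1/15.32 = 0.06527 hr

Final: 0.06527 hr


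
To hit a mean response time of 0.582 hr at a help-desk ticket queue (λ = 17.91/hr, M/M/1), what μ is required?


W = 1/(μ−λ) ⇒ μ − λ = 1/W = 1/0.582 = 1.7182
μ = λ + 1/W = 17.91 + 1.7182 = 19.6282 per hr

Final: 19.6282 /hr


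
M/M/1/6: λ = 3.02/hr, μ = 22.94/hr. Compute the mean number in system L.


ρ = 3.02/22.94 = 0.1316
L = ρ[1 − (K+1)ρ^K + Kρ^(K+1)] / [(1−ρ)(1−ρ^(K+1))]
Numerator: 0.1316·(1 − 7·0.000005206 + 6·0.0000006853) = 0.131644
Denominator: (0.8684)·(0.999999) = 0.868352
L = 0.131644/0.868352 = 0.1516

Final: 0.1516


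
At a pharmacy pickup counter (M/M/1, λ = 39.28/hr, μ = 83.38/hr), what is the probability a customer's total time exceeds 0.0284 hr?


W ~ Exponential(μ−λ) for M/M/1.
μ − λ = 83.38 − 39.28 = 44.1000
P(W > t) = e^{−(μ−λ)t} = e^{−1.2524} = 0.285807

Final: 0.285807


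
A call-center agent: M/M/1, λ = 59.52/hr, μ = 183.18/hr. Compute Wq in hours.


ρ = 59.52/183.18 = 0.3249
Wq = ρ/(μ−λ) = 0.3249/(183.18 − 59.52) = 0.3249/123.66 = 0.002628 hr

Final: 0.002628 hr


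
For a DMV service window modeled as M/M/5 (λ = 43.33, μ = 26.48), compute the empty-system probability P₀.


a = λ/μ = 43.33/26.48 = 1.6363; ρ = a/c = 0.3273
Σ_{k=0}^{4} a^k/k! (terms k=0..4) = 1.00000 + 1.63633 + 1.33879 + 0.73023 + 0.29873 = 5.00407
Tail: a^5/(5!(1−ρ)) = 11.73150/(120·0.6727) = 0.14532
P₀ = 1/(5.00407 + 0.14532) = 1/5.14939 = 0.194198

Final: 0.194198


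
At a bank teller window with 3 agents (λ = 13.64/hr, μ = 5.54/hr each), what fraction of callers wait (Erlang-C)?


a = λ/μ = 2.4621; ρ = a/3 = 0.8207
P₀ = 0.049101 (from M/M/c formula)
C(c,a) = [a^c/(c!(1−ρ))]·P₀ = [14.92498/(6·0.1793)]·0.049101
= 13.87322·0.049101 = 0.681186

Final: 0.681186


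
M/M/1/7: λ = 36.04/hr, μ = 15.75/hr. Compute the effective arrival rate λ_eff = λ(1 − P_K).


ρ = 2.2883; P_K = (1−ρ)ρ^7/(1−ρ^8) = 0.563736
λ_eff = λ(1 − P_K) = 36.04·(1 − 0.563736) = 36.04·0.436264 = 15.7230 /hr

Final: 15.7230 /hr


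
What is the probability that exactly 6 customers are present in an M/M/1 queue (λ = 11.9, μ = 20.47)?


ρ = 11.9/20.47 = 0.5813
P_n = (1−ρ)·ρ^n = (1 − 0.5813)·0.5813^6 = 0.4187·0.038599 = 0.016160

Final: 0.016160


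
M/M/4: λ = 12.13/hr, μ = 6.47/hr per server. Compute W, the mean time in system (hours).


a = 1.8748; ρ = 0.4687; P₀ = 0.149266
Lq = P₀·a^c·ρ/(c!(1−ρ)²) = 0.12758
Wq = Lq/λ = 0.12758/12.13 = 0.01052 hr
W = Wq + 1/μ = 0.01052 + 0.15456 = 0.16508 hr

Final: 0.16508 hr


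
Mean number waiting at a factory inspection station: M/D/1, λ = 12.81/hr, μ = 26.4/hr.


ρ = 12.81/26.4 = 0.4852
M/D/1: Lq = ρ²/(2(1−ρ)) = 0.2354/(2·0.5148) = 0.22869

Final: 0.22869


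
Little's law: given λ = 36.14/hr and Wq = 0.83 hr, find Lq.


Lq = λWq = 36.14·0.83 = 29.9962

Final: 29.9962


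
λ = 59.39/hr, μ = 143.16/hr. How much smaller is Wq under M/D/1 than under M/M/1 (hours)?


ρ = 59.39/143.16 = 0.4149
Wq(M/M/1) = ρ/(μ−λ) = 0.4149/83.77 = 0.004952 hr
Wq(M/D/1) = ρ/(2(μ−λ)) = 0.002476 hr
Savings = 0.004952 − 0.002476 = 0.002476 hr

Final: 0.002476 hr


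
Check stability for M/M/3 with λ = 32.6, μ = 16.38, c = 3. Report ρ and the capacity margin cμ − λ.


Total capacity cμ = 3·16.38 = 49.14/hr
ρ = λ/(cμ) = 32.6/49.14 = 0.6634
Stable ⇔ ρ < 1: YES
Spare capacity = cμ − λ = 49.14 − 32.6 = 16.54/hr

Final: ρ = 0.6634; stable; margin = 16.54/hr


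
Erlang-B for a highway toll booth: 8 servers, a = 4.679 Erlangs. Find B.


B(c,a) = (a^c/c!) / Σ_{k=0}^{c} a^k/k!
a^8/8! = 5.697756
Σ terms (k=0..8): 1.00000 + 4.67900 + 10.94652 + 17.07292 + 19.97105 + 18.68891 + 14.57424 + 9.74184 + 5.69776 = 102.372232
B = 5.697756/102.372232 = 0.055657

Final: 0.055657


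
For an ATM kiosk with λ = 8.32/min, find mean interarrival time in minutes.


Mean interarrival time = 1/λ = 1/8.32 minute = 0.12019 minute
In minutes: 0.12019 × 1 = 0.1202 min

Final: 0.1202 min


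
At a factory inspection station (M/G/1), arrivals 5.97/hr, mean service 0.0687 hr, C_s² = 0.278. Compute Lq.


ρ = λ·E[S] = 5.97·0.0687 = 0.4101
Lq = ρ²(1+C_s²)/(2(1−ρ)) = 0.1682·(1+0.278)/(2·0.5899)
= 0.1682·1.2780/1.1797 = 0.18223

Final: 0.18223


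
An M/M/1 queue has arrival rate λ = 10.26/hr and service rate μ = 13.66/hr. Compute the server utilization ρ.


ρ = λ/μ = 10.26/13.66 = 0.7511

Final: 0.7511


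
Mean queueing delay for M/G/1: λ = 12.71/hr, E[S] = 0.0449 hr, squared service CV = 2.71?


ρ = λ·E[S] = 12.71·0.0449 = 0.5707
E[S²] = E[S]²(1+C_s²) = 0.0449²·(1+2.71) = 0.007479
Wq = λ·E[S²]/(2(1−ρ)) = 12.71·0.007479/(2·0.4293) = 0.11071 hr

Final: 0.11071 hr


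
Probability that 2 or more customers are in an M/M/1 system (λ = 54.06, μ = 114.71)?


ρ = 54.06/114.71 = 0.4713
P(N ≥ n) = ρ^n = 0.4713^2 = 0.222100

Final: 0.222100


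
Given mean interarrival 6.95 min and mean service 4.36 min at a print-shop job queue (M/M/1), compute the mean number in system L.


λ = 60/6.95 = 8.6331 /hr
μ = 60/4.36 = 13.7615 /hr
ρ = λ/μ = 8.6331/13.7615 = 0.6273
L = ρ/(1−ρ) = 0.6273/0.3727 = 1.6834

Final: 1.6834


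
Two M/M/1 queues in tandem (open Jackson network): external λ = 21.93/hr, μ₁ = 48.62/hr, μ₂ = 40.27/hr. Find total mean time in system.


Each node sees arrival rate λ = 21.93/hr (tandem ⇒ throughput preserved).
W₁ = 1/(μ₁−λ) = 1/(48.62−21.93) = 0.03747 hr
W₂ = 1/(μ₂−λ) = 1/(40.27−21.93) = 0.05453 hr
W_total = W₁ + W₂ = 0.03747 + 0.05453 = 0.09199 hr

Final: 0.09199 hr


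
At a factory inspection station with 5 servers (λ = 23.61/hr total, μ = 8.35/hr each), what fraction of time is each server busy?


ρ = λ/(cμ) = 23.61/(5·8.35) = 23.61/41.75 = 0.5655

Final: 0.5655


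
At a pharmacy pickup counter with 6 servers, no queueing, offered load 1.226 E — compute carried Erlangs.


B(6,1.226) = 0.001384 (Erlang-B)
Carried load = a(1 − B) = 1.226·(1 − 0.001384) = 1.226·0.998616 = 1.2243 E

Final: 1.2243 Erlangs


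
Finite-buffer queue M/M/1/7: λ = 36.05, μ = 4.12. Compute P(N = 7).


ρ = λ/μ = 36.05/4.12 = 8.7500
P_K = (1−ρ)ρ^K/(1−ρ^(K+1)) = (-7.7500·3926959.037781)/(1 − 34360891.580582)
= -30433932.542801/-34360890.580582 = 0.885714

Final: 0.885714


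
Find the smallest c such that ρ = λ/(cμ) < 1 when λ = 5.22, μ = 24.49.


Stability requires cμ > λ ⇔ c > λ/μ.
λ/μ = 5.22/24.49 = 0.2131
Minimum integer c = ⌊0.2131⌋ + 1 = 1
Check: 1·24.49 = 24.49 > 5.22, while 0·24.49 = 0.00 ≤ 5.22

Final: 1 servers


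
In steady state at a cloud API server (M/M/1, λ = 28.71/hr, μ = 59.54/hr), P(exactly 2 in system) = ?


ρ = 28.71/59.54 = 0.4822
P_n = (1−ρ)·ρ^n = (1 − 0.4822)·0.4822^2 = 0.5178·0.232514 = 0.120396

Final: 0.120396


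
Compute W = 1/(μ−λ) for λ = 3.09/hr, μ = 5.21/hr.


W = 1/(μ−λ) = 1/(5.21 − 3.09) = 1/2.12 = 0.4717 hr

Final: 0.4717 hr


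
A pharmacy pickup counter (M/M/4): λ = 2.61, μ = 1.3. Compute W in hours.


a = 2.0077; ρ = 0.5019; P₀ = 0.129348
Lq = P₀·a^c·ρ/(c!(1−ρ)²) = 0.17717
Wq = Lq/λ = 0.17717/2.61 = 0.06788 hr
W = Wq + 1/μ = 0.06788 + 0.76923 = 0.83711 hr

Final: 0.83711 hr


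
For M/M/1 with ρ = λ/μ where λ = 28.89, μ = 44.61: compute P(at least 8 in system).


ρ = 28.89/44.61 = 0.6476
P(N ≥ n) = ρ^n = 0.6476^8 = 0.030940

Final: 0.030940


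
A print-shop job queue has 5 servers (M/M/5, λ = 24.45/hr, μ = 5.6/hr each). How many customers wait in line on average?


a = λ/μ = 4.3661; ρ = a/5 = 0.8732
P₀ = 0.006748
Lq = P₀·a^c·ρ / (c!·(1−ρ)²) = 0.006748·1586.55153·0.8732/(120·0.01607)
= 4.84656

Final: 4.84656


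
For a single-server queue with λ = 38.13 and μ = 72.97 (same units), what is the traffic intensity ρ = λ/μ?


ρ = λ/μ = 38.13/72.97 = 0.5225

Final: 0.5225


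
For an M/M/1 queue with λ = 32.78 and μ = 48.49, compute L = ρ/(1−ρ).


ρ = λ/μ = 32.78/48.49 = 0.6760
L = ρ/(1−ρ) = 0.6760/(1 − 0.6760) = 0.6760/0.3240 = 2.0866

Final: 2.0866


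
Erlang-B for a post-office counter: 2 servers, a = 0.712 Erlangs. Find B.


B(c,a) = (a^c/c!) / Σ_{k=0}^{c} a^k/k!
a^2/2! = 0.253472
Σ terms (k=0..2): 1.00000 + 0.71200 + 0.25347 = 1.965472
B = 0.253472/1.965472 = 0.128962

Final: 0.128962


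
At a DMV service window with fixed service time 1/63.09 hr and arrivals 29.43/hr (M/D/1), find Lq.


ρ = 29.43/63.09 = 0.4665
M/D/1: Lq = ρ²/(2(1−ρ)) = 0.2176/(2·0.5335) = 0.20393

Final: 0.20393


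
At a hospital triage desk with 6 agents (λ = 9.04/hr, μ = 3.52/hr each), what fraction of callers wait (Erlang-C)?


a = λ/μ = 2.5682; ρ = a/6 = 0.4280
P₀ = 0.076165 (from M/M/c formula)
C(c,a) = [a^c/(c!(1−ρ))]·P₀ = [286.91589/(720·0.5720)]·0.076165
= 0.69671·0.076165 = 0.053065

Final: 0.053065


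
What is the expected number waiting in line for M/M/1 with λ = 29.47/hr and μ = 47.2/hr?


ρ = 29.47/47.2 = 0.6244
Lq = ρ²/(1−ρ) = 0.3898/0.3756 = 1.0378

Final: 1.0378


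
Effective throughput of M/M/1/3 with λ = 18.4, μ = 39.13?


ρ = 0.4702; P_K = (1−ρ)ρ^3/(1−ρ^4) = 0.057914
λ_eff = λ(1 − P_K) = 18.4·(1 − 0.057914) = 18.4·0.942086 = 17.3344 /hr

Final: 17.3344 /hr


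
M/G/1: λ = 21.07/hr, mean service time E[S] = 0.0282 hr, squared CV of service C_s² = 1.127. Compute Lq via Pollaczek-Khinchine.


ρ = λ·E[S] = 21.07·0.0282 = 0.5942
Lq = ρ²(1+C_s²)/(2(1−ρ)) = 0.3530·(1+1.127)/(2·0.4058)
= 0.3530·2.1270/0.8117 = 0.92518

Final: 0.92518


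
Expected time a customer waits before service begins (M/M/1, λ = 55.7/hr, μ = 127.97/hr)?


ρ = 55.7/127.97 = 0.4353
Wq = ρ/(μ−λ) = 0.4353/(127.97 − 55.7) = 0.4353/72.27 = 0.006023 hr

Final: 0.006023 hr


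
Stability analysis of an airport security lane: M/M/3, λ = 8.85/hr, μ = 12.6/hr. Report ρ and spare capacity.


Total capacity cμ = 3·12.6 = 37.80/hr
ρ = λ/(cμ) = 8.85/37.80 = 0.2341
Stable ⇔ ρ < 1: YES
Spare capacity = cμ − λ = 37.80 − 8.85 = 28.95/hr

Final: ρ = 0.2341; stable; margin = 28.95/hr


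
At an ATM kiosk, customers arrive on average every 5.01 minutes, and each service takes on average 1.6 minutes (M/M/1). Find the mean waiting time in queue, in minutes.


λ = 60/5.01 = 11.9760 /hr
μ = 60/1.6 = 37.5000 /hr
ρ = λ/μ = 11.9760/37.5000 = 0.3194
Wq = ρ/(μ−λ) = 0.3194/(37.5000−11.9760) = 0.01251 hr
In minutes: 0.01251·60 = 0.7507 min

Final: 0.7507 min
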